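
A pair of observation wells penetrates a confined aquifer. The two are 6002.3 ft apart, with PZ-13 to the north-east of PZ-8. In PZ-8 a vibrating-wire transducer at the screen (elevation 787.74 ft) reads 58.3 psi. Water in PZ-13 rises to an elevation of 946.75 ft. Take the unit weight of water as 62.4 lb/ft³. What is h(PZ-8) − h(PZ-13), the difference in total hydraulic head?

Pressure head at PZ-8: ψ = 144·P/γ = 144 × 58.3 / 62.4 = 134.54 ft.
Total head at PZ-8: h = z + ψ = 787.74 + 134.54 = 922.28 ft.
Total head at PZ-13: h = 946.75 ft (water level in the piezometer is the total head).
Head difference: h(PZ-8) − h(PZ-13) = 922.28 − 946.75 = -24.47 ft.

Δh ≈ -24.47 ft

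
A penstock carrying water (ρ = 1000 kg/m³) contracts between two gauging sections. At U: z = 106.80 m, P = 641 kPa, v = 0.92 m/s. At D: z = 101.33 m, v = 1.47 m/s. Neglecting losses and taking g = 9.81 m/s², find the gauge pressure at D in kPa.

P₂ ≈ 694 kPa

Pressure head at U: ψ₁ = P₁/(ρg) = 641×1000 / (1000 × 9.81) = 65.34 m.
Velocity heads: v₁²/2g = 0.92²/19.62 = 0.043 m; v₂²/2g = 1.47²/19.62 = 0.110 m.
Total head H = z₁ + ψ₁ + v₁²/2g = 106.80 + 65.34 + 0.043 = 172.18 m.
ψ₂ = H − z₂ − v₂²/2g = 172.18 − 101.33 − 0.110 = 70.74 m.
P₂ = ρgψ₂ = 1000 × 9.81 × 70.74 ≈ 694 kPa.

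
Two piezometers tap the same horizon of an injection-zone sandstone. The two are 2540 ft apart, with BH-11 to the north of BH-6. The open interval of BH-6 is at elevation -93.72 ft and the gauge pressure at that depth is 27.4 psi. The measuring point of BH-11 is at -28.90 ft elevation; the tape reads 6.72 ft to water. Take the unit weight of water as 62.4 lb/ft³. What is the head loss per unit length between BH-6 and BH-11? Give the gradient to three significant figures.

i ≈ 0.00202 ft/ft

Pressure head at BH-6: ψ = 144·P/γ = 144 × 27.4 / 62.4 = 63.23 ft.
Total head at BH-6: h = z + ψ = -93.72 + 63.23 = -30.49 ft.
Total head at BH-11: h = -28.90 − 6.72 = -35.62 ft.
Head difference: h(BH-6) − h(BH-11) = -30.49 − (-35.62) = 5.13 ft.
Hydraulic gradient: i = |Δh| / L = 5.13 / 2540 = 0.00202.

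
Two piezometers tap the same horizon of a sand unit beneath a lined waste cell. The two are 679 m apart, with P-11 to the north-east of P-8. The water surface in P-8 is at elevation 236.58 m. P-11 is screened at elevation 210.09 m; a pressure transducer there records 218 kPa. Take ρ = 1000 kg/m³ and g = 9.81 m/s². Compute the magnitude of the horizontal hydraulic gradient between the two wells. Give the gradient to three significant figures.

i ≈ 0.00629

Total head at P-8: h = 236.58 m (water level in the piezometer is the total head).
Pressure head at P-11: ψ = P/(ρg) = 218×1000 / (1000 × 9.81) = 22.22 m.
Total head at P-11: h = z + ψ = 210.09 + 22.22 = 232.31 m.
Head difference: h(P-8) − h(P-11) = 236.58 − 232.31 = 4.27 m.
Hydraulic gradient: i = |Δh| / L = 4.27 / 679 = 0.00629.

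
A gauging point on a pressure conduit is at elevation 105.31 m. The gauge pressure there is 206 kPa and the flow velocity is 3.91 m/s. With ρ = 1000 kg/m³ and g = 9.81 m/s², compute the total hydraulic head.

h ≈ 127.09 m

Pressure head ψ = P/(ρg) = 206×1000 / (1000 × 9.81) = 21.00 m.
Velocity head = v²/(2g) = 3.91² / (2 × 9.81) = 0.779 m.
h = z + ψ + v²/(2g) = 105.31 + 21.00 + 0.779 = 127.09 m.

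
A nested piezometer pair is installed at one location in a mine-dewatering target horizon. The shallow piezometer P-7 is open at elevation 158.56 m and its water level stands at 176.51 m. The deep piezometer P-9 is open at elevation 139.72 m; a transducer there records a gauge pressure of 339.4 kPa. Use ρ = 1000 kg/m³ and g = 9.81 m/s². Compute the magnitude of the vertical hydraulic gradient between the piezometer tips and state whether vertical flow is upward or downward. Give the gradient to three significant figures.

|i_v| ≈ 0.116; vertical flow is downward

Total head at P-7: h = 176.51 m (water level in the standpipe).
Pressure head at P-9: ψ = P/(ρg) = 339.4×1000 / (1000 × 9.81) = 34.60 m.
Total head at P-9: h = z + ψ = 139.72 + 34.60 = 174.32 m.
Δh = h(P-7) − h(P-9) = 176.51 − 174.32 = 2.19 m.
Vertical separation Δz = 158.56 − 139.72 = 18.84 m.
|i_v| = |Δh| / Δz = 2.19 / 18.84 = 0.116.
Head is higher in the shallow piezometer, so vertical flow is downward (recharge condition).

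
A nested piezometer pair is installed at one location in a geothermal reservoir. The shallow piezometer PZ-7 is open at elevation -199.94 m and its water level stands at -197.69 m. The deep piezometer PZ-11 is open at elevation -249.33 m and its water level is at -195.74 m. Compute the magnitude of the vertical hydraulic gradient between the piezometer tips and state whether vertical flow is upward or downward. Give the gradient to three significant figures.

|i_v| ≈ 0.0395; vertical flow is upward

Total head at PZ-7: h = -197.69 m (water level in the standpipe).
Total head at PZ-11: h = -195.74 m.
Δh = h(PZ-7) − h(PZ-11) = -197.69 − (-195.74) = -1.95 m.
Vertical separation Δz = -199.94 − (-249.33) = 49.39 m.
|i_v| = |Δh| / Δz = 1.95 / 49.39 = 0.0395.
Head is higher in the deep piezometer, so vertical flow is upward (discharge condition).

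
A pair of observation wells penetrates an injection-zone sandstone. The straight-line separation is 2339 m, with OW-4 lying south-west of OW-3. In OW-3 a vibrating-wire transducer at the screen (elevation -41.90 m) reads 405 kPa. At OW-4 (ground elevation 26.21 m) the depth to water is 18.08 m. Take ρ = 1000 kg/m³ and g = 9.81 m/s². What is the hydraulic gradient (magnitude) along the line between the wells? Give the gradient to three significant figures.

i ≈ 0.00374

Pressure head at OW-3: ψ = P/(ρg) = 405×1000 / (1000 × 9.81) = 41.28 m.
Total head at OW-3: h = z + ψ = -41.90 + 41.28 = -0.62 m.
Total head at OW-4: h = 26.21 − 18.08 = 8.13 m.
Head difference: h(OW-3) − h(OW-4) = -0.62 − 8.13 = -8.75 m.
Hydraulic gradient: i = |Δh| / L = 8.75 / 2339 = 0.00374.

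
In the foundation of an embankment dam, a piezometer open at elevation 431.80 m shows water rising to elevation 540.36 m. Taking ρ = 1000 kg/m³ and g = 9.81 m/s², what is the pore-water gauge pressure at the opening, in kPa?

Pressure head ψ = h − z = 540.36 − 431.80 = 108.56 m.
P = ρgψ = 1000 × 9.81 × 108.56 = 1064974 Pa ≈ 1060 kPa.

P ≈ 1060 kPa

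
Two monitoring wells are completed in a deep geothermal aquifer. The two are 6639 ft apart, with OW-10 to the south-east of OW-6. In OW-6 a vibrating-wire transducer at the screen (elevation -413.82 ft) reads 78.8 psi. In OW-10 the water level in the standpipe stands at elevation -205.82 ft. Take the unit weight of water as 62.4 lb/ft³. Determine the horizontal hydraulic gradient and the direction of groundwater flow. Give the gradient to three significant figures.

Pressure head at OW-6: ψ = 144·P/γ = 144 × 78.8 / 62.4 = 181.85 ft.
Total head at OW-6: h = z + ψ = -413.82 + 181.85 = -231.97 ft.
Total head at OW-10: h = -205.82 ft (water level in the piezometer is the total head).
Head difference: h(OW-6) − h(OW-10) = -231.97 − (-205.82) = -26.15 ft.
Hydraulic gradient: i = |Δh| / L = 26.15 / 6639 = 0.00394.
Flow is from higher to lower head: from OW-10 toward OW-6, i.e. toward the north-west.

i ≈ 0.00394; groundwater flows toward the north-west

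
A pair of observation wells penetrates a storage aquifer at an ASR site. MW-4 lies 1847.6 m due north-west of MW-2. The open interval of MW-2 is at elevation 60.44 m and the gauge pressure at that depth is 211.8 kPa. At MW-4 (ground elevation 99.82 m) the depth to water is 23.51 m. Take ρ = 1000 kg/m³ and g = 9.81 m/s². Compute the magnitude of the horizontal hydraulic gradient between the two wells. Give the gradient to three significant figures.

Pressure head at MW-2: ψ = P/(ρg) = 211.8×1000 / (1000 × 9.81) = 21.59 m.
Total head at MW-2: h = z + ψ = 60.44 + 21.59 = 82.03 m.
Total head at MW-4: h = 99.82 − 23.51 = 76.31 m.
Head difference: h(MW-2) − h(MW-4) = 82.03 − 76.31 = 5.72 m.
Hydraulic gradient: i = |Δh| / L = 5.72 / 1847.6 = 0.00310.

i ≈ 0.00310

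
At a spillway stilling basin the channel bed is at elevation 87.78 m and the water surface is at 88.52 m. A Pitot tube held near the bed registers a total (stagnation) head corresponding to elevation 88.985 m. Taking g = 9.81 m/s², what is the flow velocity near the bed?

v ≈ 3.02 m/s

Near the bed, under hydrostatic conditions, the piezometric head (z + ψ) equals the free-surface elevation, 88.52 m.
Velocity head = total − piezometric = 88.985 − 88.52 = 0.465 m.
v = √(2g·h_v) = √(2 × 9.81 × 0.465) = 3.02 m/s.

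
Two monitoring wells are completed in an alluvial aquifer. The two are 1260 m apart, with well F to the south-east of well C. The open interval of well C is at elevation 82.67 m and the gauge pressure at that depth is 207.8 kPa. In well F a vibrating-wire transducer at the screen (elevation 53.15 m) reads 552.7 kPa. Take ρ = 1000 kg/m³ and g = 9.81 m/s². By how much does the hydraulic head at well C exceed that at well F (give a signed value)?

Pressure head at well C: ψ = P/(ρg) = 207.8×1000 / (1000 × 9.81) = 21.18 m.
Total head at well C: h = z + ψ = 82.67 + 21.18 = 103.85 m.
Pressure head at well F: ψ = P/(ρg) = 552.7×1000 / (1000 × 9.81) = 56.34 m.
Total head at well F: h = z + ψ = 53.15 + 56.34 = 109.49 m.
Head difference: h(well C) − h(well F) = 103.85 − 109.49 = -5.64 m.

Δh ≈ -5.64 m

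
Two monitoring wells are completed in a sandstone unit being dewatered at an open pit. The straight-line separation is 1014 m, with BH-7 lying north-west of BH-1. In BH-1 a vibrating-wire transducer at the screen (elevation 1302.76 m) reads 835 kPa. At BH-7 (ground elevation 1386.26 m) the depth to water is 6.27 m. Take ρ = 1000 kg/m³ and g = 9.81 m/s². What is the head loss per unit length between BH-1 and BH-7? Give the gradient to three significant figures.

i ≈ 0.00778 m/m

Pressure head at BH-1: ψ = P/(ρg) = 835×1000 / (1000 × 9.81) = 85.12 m.
Total head at BH-1: h = z + ψ = 1302.76 + 85.12 = 1387.88 m.
Total head at BH-7: h = 1386.26 − 6.27 = 1379.99 m.
Head difference: h(BH-1) − h(BH-7) = 1387.88 − 1379.99 = 7.89 m.
Hydraulic gradient: i = |Δh| / L = 7.89 / 1014 = 0.00778.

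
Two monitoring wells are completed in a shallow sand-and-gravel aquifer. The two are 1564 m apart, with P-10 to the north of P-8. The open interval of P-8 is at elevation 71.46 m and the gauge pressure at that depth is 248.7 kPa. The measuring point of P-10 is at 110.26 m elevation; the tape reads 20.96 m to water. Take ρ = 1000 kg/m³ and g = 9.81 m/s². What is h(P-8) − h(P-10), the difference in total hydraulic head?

Δh ≈ 7.51 m

Pressure head at P-8: ψ = P/(ρg) = 248.7×1000 / (1000 × 9.81) = 25.35 m.
Total head at P-8: h = z + ψ = 71.46 + 25.35 = 96.81 m.
Total head at P-10: h = 110.26 − 20.96 = 89.30 m.
Head difference: h(P-8) − h(P-10) = 96.81 − 89.30 = 7.51 m.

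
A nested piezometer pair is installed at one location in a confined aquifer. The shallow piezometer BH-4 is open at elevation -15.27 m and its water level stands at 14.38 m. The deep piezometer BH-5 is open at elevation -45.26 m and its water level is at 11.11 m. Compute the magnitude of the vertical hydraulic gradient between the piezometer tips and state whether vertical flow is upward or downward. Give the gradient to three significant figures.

Total head at BH-4: h = 14.38 m (water level in the standpipe).
Total head at BH-5: h = 11.11 m.
Δh = h(BH-4) − h(BH-5) = 14.38 − 11.11 = 3.27 m.
Vertical separation Δz = -15.27 − (-45.26) = 29.99 m.
|i_v| = |Δh| / Δz = 3.27 / 29.99 = 0.109.
Head is higher in the shallow piezometer, so vertical flow is downward (recharge condition).

|i_v| ≈ 0.109; vertical flow is downward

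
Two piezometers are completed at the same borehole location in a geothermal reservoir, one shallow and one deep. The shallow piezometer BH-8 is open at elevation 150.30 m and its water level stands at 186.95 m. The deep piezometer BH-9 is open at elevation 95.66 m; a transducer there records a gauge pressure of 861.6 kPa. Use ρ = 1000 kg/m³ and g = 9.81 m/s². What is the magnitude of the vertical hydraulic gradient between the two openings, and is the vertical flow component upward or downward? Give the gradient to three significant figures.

|i_v| ≈ 0.0633; vertical flow is downward

Total head at BH-8: h = 186.95 m (water level in the standpipe).
Pressure head at BH-9: ψ = P/(ρg) = 861.6×1000 / (1000 × 9.81) = 87.83 m.
Total head at BH-9: h = z + ψ = 95.66 + 87.83 = 183.49 m.
Δh = h(BH-8) − h(BH-9) = 186.95 − 183.49 = 3.46 m.
Vertical separation Δz = 150.30 − 95.66 = 54.64 m.
|i_v| = |Δh| / Δz = 3.46 / 54.64 = 0.0633.
Head is higher in the shallow piezometer, so vertical flow is downward (recharge condition).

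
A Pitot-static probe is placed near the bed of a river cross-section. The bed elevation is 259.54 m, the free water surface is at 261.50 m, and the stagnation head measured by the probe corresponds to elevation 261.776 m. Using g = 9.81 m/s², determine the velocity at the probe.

v ≈ 2.33 m/s

Near the bed, under hydrostatic conditions, the piezometric head (z + ψ) equals the free-surface elevation, 261.50 m.
Velocity head = total − piezometric = 261.776 − 261.50 = 0.276 m.
v = √(2g·h_v) = √(2 × 9.81 × 0.276) = 2.33 m/s.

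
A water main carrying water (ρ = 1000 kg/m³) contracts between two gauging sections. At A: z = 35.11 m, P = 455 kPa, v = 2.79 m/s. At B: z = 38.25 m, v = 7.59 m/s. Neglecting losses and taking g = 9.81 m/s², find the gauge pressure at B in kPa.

P₂ ≈ 399 kPa

Pressure head at A: ψ₁ = P₁/(ρg) = 455×1000 / (1000 × 9.81) = 46.38 m.
Velocity heads: v₁²/2g = 2.79²/19.62 = 0.397 m; v₂²/2g = 7.59²/19.62 = 2.936 m.
Total head H = z₁ + ψ₁ + v₁²/2g = 35.11 + 46.38 + 0.397 = 81.89 m.
ψ₂ = H − z₂ − v₂²/2g = 81.89 − 38.25 − 2.936 = 40.70 m.
P₂ = ρgψ₂ = 1000 × 9.81 × 40.70 ≈ 399 kPa.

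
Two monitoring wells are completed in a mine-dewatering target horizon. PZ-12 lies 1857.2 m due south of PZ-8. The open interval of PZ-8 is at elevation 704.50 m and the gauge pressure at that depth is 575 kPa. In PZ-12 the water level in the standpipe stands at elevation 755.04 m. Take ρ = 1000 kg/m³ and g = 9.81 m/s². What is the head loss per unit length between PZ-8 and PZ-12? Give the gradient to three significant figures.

i ≈ 0.00435 m/m

Pressure head at PZ-8: ψ = P/(ρg) = 575×1000 / (1000 × 9.81) = 58.61 m.
Total head at PZ-8: h = z + ψ = 704.50 + 58.61 = 763.11 m.
Total head at PZ-12: h = 755.04 m (water level in the piezometer is the total head).
Head difference: h(PZ-8) − h(PZ-12) = 763.11 − 755.04 = 8.07 m.
Hydraulic gradient: i = |Δh| / L = 8.07 / 1857.2 = 0.00435.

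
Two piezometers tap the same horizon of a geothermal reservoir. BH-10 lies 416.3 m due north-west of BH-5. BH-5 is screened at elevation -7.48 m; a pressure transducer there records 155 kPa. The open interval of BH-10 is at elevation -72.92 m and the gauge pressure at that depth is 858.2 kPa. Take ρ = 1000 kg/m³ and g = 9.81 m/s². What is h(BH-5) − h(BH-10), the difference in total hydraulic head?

Δh ≈ -6.24 m

Pressure head at BH-5: ψ = P/(ρg) = 155×1000 / (1000 × 9.81) = 15.80 m.
Total head at BH-5: h = z + ψ = -7.48 + 15.80 = 8.32 m.
Pressure head at BH-10: ψ = P/(ρg) = 858.2×1000 / (1000 × 9.81) = 87.48 m.
Total head at BH-10: h = z + ψ = -72.92 + 87.48 = 14.56 m.
Head difference: h(BH-5) − h(BH-10) = 8.32 − 14.56 = -6.24 m.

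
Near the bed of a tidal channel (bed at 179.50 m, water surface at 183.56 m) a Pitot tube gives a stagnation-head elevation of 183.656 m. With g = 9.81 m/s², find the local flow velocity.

Near the bed, under hydrostatic conditions, the piezometric head (z + ψ) equals the free-surface elevation, 183.56 m.
Velocity head = total − piezometric = 183.656 − 183.56 = 0.096 m.
v = √(2g·h_v) = √(2 × 9.81 × 0.096) = 1.37 m/s.

v ≈ 1.37 m/s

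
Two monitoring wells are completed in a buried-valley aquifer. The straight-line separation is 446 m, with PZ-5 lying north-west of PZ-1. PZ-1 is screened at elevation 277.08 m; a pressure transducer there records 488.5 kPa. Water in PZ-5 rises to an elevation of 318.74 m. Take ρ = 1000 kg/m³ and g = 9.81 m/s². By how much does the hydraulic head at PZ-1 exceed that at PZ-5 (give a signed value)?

Δh ≈ 8.14 m

Pressure head at PZ-1: ψ = P/(ρg) = 488.5×1000 / (1000 × 9.81) = 49.80 m.
Total head at PZ-1: h = z + ψ = 277.08 + 49.80 = 326.88 m.
Total head at PZ-5: h = 318.74 m (water level in the piezometer is the total head).
Head difference: h(PZ-1) − h(PZ-5) = 326.88 − 318.74 = 8.14 m.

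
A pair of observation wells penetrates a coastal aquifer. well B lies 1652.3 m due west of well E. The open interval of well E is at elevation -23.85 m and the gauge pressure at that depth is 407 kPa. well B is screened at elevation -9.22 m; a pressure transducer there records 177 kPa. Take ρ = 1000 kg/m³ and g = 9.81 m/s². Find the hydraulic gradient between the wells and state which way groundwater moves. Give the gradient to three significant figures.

i ≈ 0.00534; groundwater flows toward the west

Pressure head at well E: ψ = P/(ρg) = 407×1000 / (1000 × 9.81) = 41.49 m.
Total head at well E: h = z + ψ = -23.85 + 41.49 = 17.64 m.
Pressure head at well B: ψ = P/(ρg) = 177×1000 / (1000 × 9.81) = 18.04 m.
Total head at well B: h = z + ψ = -9.22 + 18.04 = 8.82 m.
Head difference: h(well E) − h(well B) = 17.64 − 8.82 = 8.82 m.
Hydraulic gradient: i = |Δh| / L = 8.82 / 1652.3 = 0.00534.
Flow is from higher to lower head: from well E toward well B, i.e. toward the west.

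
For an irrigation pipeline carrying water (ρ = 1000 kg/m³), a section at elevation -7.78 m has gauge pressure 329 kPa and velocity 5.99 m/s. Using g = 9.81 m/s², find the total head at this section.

Pressure head ψ = P/(ρg) = 329×1000 / (1000 × 9.81) = 33.54 m.
Velocity head = v²/(2g) = 5.99² / (2 × 9.81) = 1.829 m.
h = z + ψ + v²/(2g) = -7.78 + 33.54 + 1.829 = 27.59 m.

h ≈ 27.59 m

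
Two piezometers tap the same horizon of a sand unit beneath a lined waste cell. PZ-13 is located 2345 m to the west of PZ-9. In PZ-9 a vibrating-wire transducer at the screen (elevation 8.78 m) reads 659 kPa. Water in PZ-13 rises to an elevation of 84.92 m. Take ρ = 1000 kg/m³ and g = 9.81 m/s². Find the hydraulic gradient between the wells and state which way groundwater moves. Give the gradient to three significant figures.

i ≈ 0.00382; groundwater flows toward the east

Pressure head at PZ-9: ψ = P/(ρg) = 659×1000 / (1000 × 9.81) = 67.18 m.
Total head at PZ-9: h = z + ψ = 8.78 + 67.18 = 75.96 m.
Total head at PZ-13: h = 84.92 m (water level in the piezometer is the total head).
Head difference: h(PZ-9) − h(PZ-13) = 75.96 − 84.92 = -8.96 m.
Hydraulic gradient: i = |Δh| / L = 8.96 / 2345 = 0.00382.
Flow is from higher to lower head: from PZ-13 toward PZ-9, i.e. toward the east.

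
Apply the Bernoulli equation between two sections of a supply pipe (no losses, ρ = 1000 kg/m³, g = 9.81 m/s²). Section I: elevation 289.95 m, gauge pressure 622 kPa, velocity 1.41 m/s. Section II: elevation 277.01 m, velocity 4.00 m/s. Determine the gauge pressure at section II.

Pressure head at I: ψ₁ = P₁/(ρg) = 622×1000 / (1000 × 9.81) = 63.40 m.
Velocity heads: v₁²/2g = 1.41²/19.62 = 0.101 m; v₂²/2g = 4.00²/19.62 = 0.815 m.
Total head H = z₁ + ψ₁ + v₁²/2g = 289.95 + 63.40 + 0.101 = 353.45 m.
ψ₂ = H − z₂ − v₂²/2g = 353.45 − 277.01 − 0.815 = 75.62 m.
P₂ = ρgψ₂ = 1000 × 9.81 × 75.62 ≈ 742 kPa.

P₂ ≈ 742 kPa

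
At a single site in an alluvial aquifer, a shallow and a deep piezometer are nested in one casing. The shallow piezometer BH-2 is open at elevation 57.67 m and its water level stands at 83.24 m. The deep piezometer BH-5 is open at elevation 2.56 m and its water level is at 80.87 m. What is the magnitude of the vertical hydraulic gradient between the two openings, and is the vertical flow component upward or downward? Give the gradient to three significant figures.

|i_v| ≈ 0.0430; vertical flow is downward

Total head at BH-2: h = 83.24 m (water level in the standpipe).
Total head at BH-5: h = 80.87 m.
Δh = h(BH-2) − h(BH-5) = 83.24 − 80.87 = 2.37 m.
Vertical separation Δz = 57.67 − 2.56 = 55.11 m.
|i_v| = |Δh| / Δz = 2.37 / 55.11 = 0.0430.
Head is higher in the shallow piezometer, so vertical flow is downward (recharge condition).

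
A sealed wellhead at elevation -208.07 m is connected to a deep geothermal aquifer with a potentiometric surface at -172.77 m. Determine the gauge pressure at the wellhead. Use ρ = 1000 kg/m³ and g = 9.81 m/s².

Head above the cap: Δh = -172.77 − (-208.07) = 35.30 m.
P = ρgΔh = 1000 × 9.81 × 35.30 = 346293 Pa ≈ 346 kPa.

P ≈ 346 kPa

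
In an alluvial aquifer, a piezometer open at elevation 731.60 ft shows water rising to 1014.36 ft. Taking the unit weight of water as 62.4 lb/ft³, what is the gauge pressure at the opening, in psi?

Pressure head ψ = h − z = 1014.36 − 731.60 = 282.76 ft.
P = γ·ψ / 144 = 62.4 × 282.76 / 144 = 123 psi.

P ≈ 123 psi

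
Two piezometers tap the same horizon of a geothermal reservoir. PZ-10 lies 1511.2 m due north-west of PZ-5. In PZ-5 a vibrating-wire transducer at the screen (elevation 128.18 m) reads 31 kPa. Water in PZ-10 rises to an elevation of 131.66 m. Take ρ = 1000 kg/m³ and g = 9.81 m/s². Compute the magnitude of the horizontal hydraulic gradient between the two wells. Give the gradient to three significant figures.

i ≈ 0.000212

Pressure head at PZ-5: ψ = P/(ρg) = 31×1000 / (1000 × 9.81) = 3.16 m.
Total head at PZ-5: h = z + ψ = 128.18 + 3.16 = 131.34 m.
Total head at PZ-10: h = 131.66 m (water level in the piezometer is the total head).
Head difference: h(PZ-5) − h(PZ-10) = 131.34 − 131.66 = -0.32 m.
Hydraulic gradient: i = |Δh| / L = 0.32 / 1511.2 = 0.000212.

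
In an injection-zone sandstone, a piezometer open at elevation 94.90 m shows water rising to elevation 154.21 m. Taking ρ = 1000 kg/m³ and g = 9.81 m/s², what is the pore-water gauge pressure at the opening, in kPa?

Pressure head ψ = h − z = 154.21 − 94.90 = 59.31 m.
P = ρgψ = 1000 × 9.81 × 59.31 = 581831 Pa ≈ 582 kPa.

P ≈ 582 kPa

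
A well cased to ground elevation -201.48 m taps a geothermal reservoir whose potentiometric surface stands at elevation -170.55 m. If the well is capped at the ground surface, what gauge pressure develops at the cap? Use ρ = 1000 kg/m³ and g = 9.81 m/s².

P ≈ 303 kPa

Head above the cap: Δh = -170.55 − (-201.48) = 30.93 m.
P = ρgΔh = 1000 × 9.81 × 30.93 = 303423 Pa ≈ 303 kPa.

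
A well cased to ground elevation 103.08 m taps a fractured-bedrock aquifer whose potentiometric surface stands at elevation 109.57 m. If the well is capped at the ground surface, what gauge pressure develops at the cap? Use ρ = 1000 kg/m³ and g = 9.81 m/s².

P ≈ 63.7 kPa

Head above the cap: Δh = 109.57 − 103.08 = 6.49 m.
P = ρgΔh = 1000 × 9.81 × 6.49 = 63667 Pa ≈ 63.7 kPa.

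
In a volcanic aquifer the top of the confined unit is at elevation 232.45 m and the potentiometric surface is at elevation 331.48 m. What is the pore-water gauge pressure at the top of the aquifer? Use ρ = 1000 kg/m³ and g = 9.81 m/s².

P ≈ 971 kPa

Pressure head at the aquifer top: ψ = h − z = 331.48 − 232.45 = 99.03 m.
P = ρgψ = 1000 × 9.81 × 99.03 = 971484 Pa ≈ 971 kPa.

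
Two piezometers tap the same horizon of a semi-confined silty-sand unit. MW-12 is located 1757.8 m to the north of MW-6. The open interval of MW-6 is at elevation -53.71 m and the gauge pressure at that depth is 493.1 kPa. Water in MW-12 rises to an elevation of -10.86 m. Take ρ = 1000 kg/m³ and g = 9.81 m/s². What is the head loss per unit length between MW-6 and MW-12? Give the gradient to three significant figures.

i ≈ 0.00422 m/m

Pressure head at MW-6: ψ = P/(ρg) = 493.1×1000 / (1000 × 9.81) = 50.27 m.
Total head at MW-6: h = z + ψ = -53.71 + 50.27 = -3.44 m.
Total head at MW-12: h = -10.86 m (water level in the piezometer is the total head).
Head difference: h(MW-6) − h(MW-12) = -3.44 − (-10.86) = 7.42 m.
Hydraulic gradient: i = |Δh| / L = 7.42 / 1757.8 = 0.00422.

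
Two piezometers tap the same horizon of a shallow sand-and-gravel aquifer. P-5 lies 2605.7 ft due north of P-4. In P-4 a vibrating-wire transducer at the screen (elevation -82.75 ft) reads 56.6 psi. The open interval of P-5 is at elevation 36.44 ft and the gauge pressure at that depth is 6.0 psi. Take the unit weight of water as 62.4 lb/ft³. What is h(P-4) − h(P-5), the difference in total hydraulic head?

Δh ≈ -2.42 ft

Pressure head at P-4: ψ = 144·P/γ = 144 × 56.6 / 62.4 = 130.62 ft.
Total head at P-4: h = z + ψ = -82.75 + 130.62 = 47.87 ft.
Pressure head at P-5: ψ = 144·P/γ = 144 × 6.0 / 62.4 = 13.85 ft.
Total head at P-5: h = z + ψ = 36.44 + 13.85 = 50.29 ft.
Head difference: h(P-4) − h(P-5) = 47.87 − 50.29 = -2.42 ft.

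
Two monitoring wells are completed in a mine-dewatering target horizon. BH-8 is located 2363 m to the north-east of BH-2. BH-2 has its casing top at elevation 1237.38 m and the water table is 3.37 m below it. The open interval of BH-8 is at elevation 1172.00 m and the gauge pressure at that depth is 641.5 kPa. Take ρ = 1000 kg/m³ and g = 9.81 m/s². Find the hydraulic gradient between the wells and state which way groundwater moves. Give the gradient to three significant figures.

Total head at BH-2: h = 1237.38 − 3.37 = 1234.01 m.
Pressure head at BH-8: ψ = P/(ρg) = 641.5×1000 / (1000 × 9.81) = 65.39 m.
Total head at BH-8: h = z + ψ = 1172.00 + 65.39 = 1237.39 m.
Head difference: h(BH-2) − h(BH-8) = 1234.01 − 1237.39 = -3.38 m.
Hydraulic gradient: i = |Δh| / L = 3.38 / 2363 = 0.00143.
Flow is from higher to lower head: from BH-8 toward BH-2, i.e. toward the south-west.

i ≈ 0.00143; groundwater flows toward the south-west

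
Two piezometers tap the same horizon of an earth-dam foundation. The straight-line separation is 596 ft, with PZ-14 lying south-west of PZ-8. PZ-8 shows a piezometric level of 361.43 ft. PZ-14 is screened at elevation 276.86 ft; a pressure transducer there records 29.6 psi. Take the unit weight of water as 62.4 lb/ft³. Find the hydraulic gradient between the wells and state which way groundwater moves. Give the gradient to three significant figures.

i ≈ 0.0273; groundwater flows toward the south-west

Total head at PZ-8: h = 361.43 ft (water level in the piezometer is the total head).
Pressure head at PZ-14: ψ = 144·P/γ = 144 × 29.6 / 62.4 = 68.31 ft.
Total head at PZ-14: h = z + ψ = 276.86 + 68.31 = 345.17 ft.
Head difference: h(PZ-8) − h(PZ-14) = 361.43 − 345.17 = 16.26 ft.
Hydraulic gradient: i = |Δh| / L = 16.26 / 596 = 0.0273.
Flow is from higher to lower head: from PZ-8 toward PZ-14, i.e. toward the south-west.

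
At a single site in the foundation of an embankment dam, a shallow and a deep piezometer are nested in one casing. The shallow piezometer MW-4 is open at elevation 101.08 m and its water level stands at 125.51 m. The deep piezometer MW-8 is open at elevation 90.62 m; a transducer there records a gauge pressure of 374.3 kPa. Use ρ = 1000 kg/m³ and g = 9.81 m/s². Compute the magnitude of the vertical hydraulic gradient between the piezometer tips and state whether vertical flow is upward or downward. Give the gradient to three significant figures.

Total head at MW-4: h = 125.51 m (water level in the standpipe).
Pressure head at MW-8: ψ = P/(ρg) = 374.3×1000 / (1000 × 9.81) = 38.15 m.
Total head at MW-8: h = z + ψ = 90.62 + 38.15 = 128.77 m.
Δh = h(MW-4) − h(MW-8) = 125.51 − 128.77 = -3.26 m.
Vertical separation Δz = 101.08 − 90.62 = 10.46 m.
|i_v| = |Δh| / Δz = 3.26 / 10.46 = 0.312.
Head is higher in the deep piezometer, so vertical flow is upward (discharge condition).

|i_v| ≈ 0.312; vertical flow is upward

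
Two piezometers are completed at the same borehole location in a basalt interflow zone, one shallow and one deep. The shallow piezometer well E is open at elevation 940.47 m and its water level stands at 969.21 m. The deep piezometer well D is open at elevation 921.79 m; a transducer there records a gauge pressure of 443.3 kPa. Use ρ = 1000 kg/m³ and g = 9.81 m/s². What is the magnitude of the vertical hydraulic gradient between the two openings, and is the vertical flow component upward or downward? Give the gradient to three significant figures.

Total head at well E: h = 969.21 m (water level in the standpipe).
Pressure head at well D: ψ = P/(ρg) = 443.3×1000 / (1000 × 9.81) = 45.19 m.
Total head at well D: h = z + ψ = 921.79 + 45.19 = 966.98 m.
Δh = h(well E) − h(well D) = 969.21 − 966.98 = 2.23 m.
Vertical separation Δz = 940.47 − 921.79 = 18.68 m.
|i_v| = |Δh| / Δz = 2.23 / 18.68 = 0.119.
Head is higher in the shallow piezometer, so vertical flow is downward (recharge condition).

|i_v| ≈ 0.119; vertical flow is downward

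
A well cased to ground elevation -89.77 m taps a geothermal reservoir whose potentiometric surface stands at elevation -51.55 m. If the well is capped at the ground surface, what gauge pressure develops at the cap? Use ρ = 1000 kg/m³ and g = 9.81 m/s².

Head above the cap: Δh = -51.55 − (-89.77) = 38.22 m.
P = ρgΔh = 1000 × 9.81 × 38.22 = 374938 Pa ≈ 375 kPa.

P ≈ 375 kPa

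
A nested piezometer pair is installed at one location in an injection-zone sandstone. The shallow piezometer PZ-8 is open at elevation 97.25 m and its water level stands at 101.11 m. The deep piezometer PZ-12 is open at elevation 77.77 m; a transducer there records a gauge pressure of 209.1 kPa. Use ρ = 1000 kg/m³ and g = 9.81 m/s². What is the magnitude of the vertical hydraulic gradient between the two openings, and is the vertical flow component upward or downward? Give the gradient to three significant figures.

Total head at PZ-8: h = 101.11 m (water level in the standpipe).
Pressure head at PZ-12: ψ = P/(ρg) = 209.1×1000 / (1000 × 9.81) = 21.31 m.
Total head at PZ-12: h = z + ψ = 77.77 + 21.31 = 99.08 m.
Δh = h(PZ-8) − h(PZ-12) = 101.11 − 99.08 = 2.03 m.
Vertical separation Δz = 97.25 − 77.77 = 19.48 m.
|i_v| = |Δh| / Δz = 2.03 / 19.48 = 0.104.
Head is higher in the shallow piezometer, so vertical flow is downward (recharge condition).

|i_v| ≈ 0.104; vertical flow is downward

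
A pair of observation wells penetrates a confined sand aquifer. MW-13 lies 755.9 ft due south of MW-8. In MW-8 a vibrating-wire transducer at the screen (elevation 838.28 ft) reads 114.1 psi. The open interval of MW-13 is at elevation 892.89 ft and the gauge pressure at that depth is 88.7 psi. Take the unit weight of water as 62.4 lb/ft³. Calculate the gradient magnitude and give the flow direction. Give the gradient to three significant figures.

i ≈ 0.00530; groundwater flows toward the south

Pressure head at MW-8: ψ = 144·P/γ = 144 × 114.1 / 62.4 = 263.31 ft.
Total head at MW-8: h = z + ψ = 838.28 + 263.31 = 1101.59 ft.
Pressure head at MW-13: ψ = 144·P/γ = 144 × 88.7 / 62.4 = 204.69 ft.
Total head at MW-13: h = z + ψ = 892.89 + 204.69 = 1097.58 ft.
Head difference: h(MW-8) − h(MW-13) = 1101.59 − 1097.58 = 4.01 ft.
Hydraulic gradient: i = |Δh| / L = 4.01 / 755.9 = 0.00530.
Flow is from higher to lower head: from MW-8 toward MW-13, i.e. toward the south.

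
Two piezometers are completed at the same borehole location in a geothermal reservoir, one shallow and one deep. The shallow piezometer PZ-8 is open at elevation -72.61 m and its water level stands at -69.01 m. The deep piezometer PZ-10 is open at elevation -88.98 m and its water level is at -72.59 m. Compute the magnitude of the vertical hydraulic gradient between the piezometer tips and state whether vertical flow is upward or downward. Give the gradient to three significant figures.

|i_v| ≈ 0.219; vertical flow is downward

Total head at PZ-8: h = -69.01 m (water level in the standpipe).
Total head at PZ-10: h = -72.59 m.
Δh = h(PZ-8) − h(PZ-10) = -69.01 − (-72.59) = 3.58 m.
Vertical separation Δz = -72.61 − (-88.98) = 16.37 m.
|i_v| = |Δh| / Δz = 3.58 / 16.37 = 0.219.
Head is higher in the shallow piezometer, so vertical flow is downward (recharge condition).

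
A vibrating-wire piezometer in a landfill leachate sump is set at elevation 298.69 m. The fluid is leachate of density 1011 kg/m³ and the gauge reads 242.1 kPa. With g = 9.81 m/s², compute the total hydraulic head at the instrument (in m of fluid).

h ≈ 323.10 m

ψ = P/(ρg) = 242.1×1000 / (1011 × 9.81) = 24.41 m.
h = z + ψ = 298.69 + 24.41 = 323.10 m.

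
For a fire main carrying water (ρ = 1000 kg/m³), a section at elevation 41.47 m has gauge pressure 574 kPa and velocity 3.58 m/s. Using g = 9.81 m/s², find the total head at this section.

h ≈ 100.63 m

Pressure head ψ = P/(ρg) = 574×1000 / (1000 × 9.81) = 58.51 m.
Velocity head = v²/(2g) = 3.58² / (2 × 9.81) = 0.653 m.
h = z + ψ + v²/(2g) = 41.47 + 58.51 + 0.653 = 100.63 m.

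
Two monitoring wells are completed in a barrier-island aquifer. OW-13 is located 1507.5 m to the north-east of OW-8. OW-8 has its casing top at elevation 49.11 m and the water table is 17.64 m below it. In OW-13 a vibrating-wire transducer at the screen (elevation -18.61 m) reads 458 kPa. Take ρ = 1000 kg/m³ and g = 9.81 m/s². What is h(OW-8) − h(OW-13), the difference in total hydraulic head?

Total head at OW-8: h = 49.11 − 17.64 = 31.47 m.
Pressure head at OW-13: ψ = P/(ρg) = 458×1000 / (1000 × 9.81) = 46.69 m.
Total head at OW-13: h = z + ψ = -18.61 + 46.69 = 28.08 m.
Head difference: h(OW-8) − h(OW-13) = 31.47 − 28.08 = 3.39 m.

Δh ≈ 3.39 m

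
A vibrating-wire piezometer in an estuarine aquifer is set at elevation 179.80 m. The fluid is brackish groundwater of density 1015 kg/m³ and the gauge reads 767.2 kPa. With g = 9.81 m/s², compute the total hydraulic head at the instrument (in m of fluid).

h ≈ 256.85 m

ψ = P/(ρg) = 767.2×1000 / (1015 × 9.81) = 77.05 m.
h = z + ψ = 179.80 + 77.05 = 256.85 m.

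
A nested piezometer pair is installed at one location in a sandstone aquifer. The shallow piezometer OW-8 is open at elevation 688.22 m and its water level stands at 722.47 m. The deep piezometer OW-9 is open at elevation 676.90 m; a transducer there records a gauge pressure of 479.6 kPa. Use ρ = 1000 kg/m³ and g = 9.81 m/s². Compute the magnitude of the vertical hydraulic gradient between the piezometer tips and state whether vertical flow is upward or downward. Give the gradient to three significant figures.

Total head at OW-8: h = 722.47 m (water level in the standpipe).
Pressure head at OW-9: ψ = P/(ρg) = 479.6×1000 / (1000 × 9.81) = 48.89 m.
Total head at OW-9: h = z + ψ = 676.90 + 48.89 = 725.79 m.
Δh = h(OW-8) − h(OW-9) = 722.47 − 725.79 = -3.32 m.
Vertical separation Δz = 688.22 − 676.90 = 11.32 m.
|i_v| = |Δh| / Δz = 3.32 / 11.32 = 0.293.
Head is higher in the deep piezometer, so vertical flow is upward (discharge condition).

|i_v| ≈ 0.293; vertical flow is upward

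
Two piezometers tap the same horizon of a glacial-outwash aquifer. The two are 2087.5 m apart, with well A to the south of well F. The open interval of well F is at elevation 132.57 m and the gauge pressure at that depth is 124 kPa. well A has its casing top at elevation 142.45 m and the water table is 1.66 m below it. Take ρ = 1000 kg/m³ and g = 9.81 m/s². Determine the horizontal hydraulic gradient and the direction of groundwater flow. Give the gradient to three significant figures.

Pressure head at well F: ψ = P/(ρg) = 124×1000 / (1000 × 9.81) = 12.64 m.
Total head at well F: h = z + ψ = 132.57 + 12.64 = 145.21 m.
Total head at well A: h = 142.45 − 1.66 = 140.79 m.
Head difference: h(well F) − h(well A) = 145.21 − 140.79 = 4.42 m.
Hydraulic gradient: i = |Δh| / L = 4.42 / 2087.5 = 0.00212.
Flow is from higher to lower head: from well F toward well A, i.e. toward the south.

i ≈ 0.00212; groundwater flows toward the south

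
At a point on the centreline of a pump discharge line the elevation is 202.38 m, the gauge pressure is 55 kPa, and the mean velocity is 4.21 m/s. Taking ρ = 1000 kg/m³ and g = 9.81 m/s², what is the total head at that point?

h ≈ 208.89 m

Pressure head ψ = P/(ρg) = 55×1000 / (1000 × 9.81) = 5.61 m.
Velocity head = v²/(2g) = 4.21² / (2 × 9.81) = 0.903 m.
h = z + ψ + v²/(2g) = 202.38 + 5.61 + 0.903 = 208.89 m.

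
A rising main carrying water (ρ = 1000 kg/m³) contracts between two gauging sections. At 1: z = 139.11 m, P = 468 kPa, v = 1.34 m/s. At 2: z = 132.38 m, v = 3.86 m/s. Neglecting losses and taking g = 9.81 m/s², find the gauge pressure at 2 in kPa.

P₂ ≈ 527 kPa

Pressure head at 1: ψ₁ = P₁/(ρg) = 468×1000 / (1000 × 9.81) = 47.71 m.
Velocity heads: v₁²/2g = 1.34²/19.62 = 0.092 m; v₂²/2g = 3.86²/19.62 = 0.759 m.
Total head H = z₁ + ψ₁ + v₁²/2g = 139.11 + 47.71 + 0.092 = 186.91 m.
ψ₂ = H − z₂ − v₂²/2g = 186.91 − 132.38 − 0.759 = 53.77 m.
P₂ = ρgψ₂ = 1000 × 9.81 × 53.77 ≈ 527 kPa.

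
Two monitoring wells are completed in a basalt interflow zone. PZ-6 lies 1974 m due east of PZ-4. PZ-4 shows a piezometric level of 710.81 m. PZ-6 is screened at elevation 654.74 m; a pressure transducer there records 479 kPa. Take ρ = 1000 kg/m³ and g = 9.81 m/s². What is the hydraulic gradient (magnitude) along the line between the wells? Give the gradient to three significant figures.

Total head at PZ-4: h = 710.81 m (water level in the piezometer is the total head).
Pressure head at PZ-6: ψ = P/(ρg) = 479×1000 / (1000 × 9.81) = 48.83 m.
Total head at PZ-6: h = z + ψ = 654.74 + 48.83 = 703.57 m.
Head difference: h(PZ-4) − h(PZ-6) = 710.81 − 703.57 = 7.24 m.
Hydraulic gradient: i = |Δh| / L = 7.24 / 1974 = 0.00367.

i ≈ 0.00367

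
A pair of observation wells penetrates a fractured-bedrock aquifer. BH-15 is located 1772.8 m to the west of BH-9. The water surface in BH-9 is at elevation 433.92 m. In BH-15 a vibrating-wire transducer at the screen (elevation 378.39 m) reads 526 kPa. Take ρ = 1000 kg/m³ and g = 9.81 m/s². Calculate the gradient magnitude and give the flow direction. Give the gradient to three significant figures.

i ≈ 0.00108; groundwater flows toward the west

Total head at BH-9: h = 433.92 m (water level in the piezometer is the total head).
Pressure head at BH-15: ψ = P/(ρg) = 526×1000 / (1000 × 9.81) = 53.62 m.
Total head at BH-15: h = z + ψ = 378.39 + 53.62 = 432.01 m.
Head difference: h(BH-9) − h(BH-15) = 433.92 − 432.01 = 1.91 m.
Hydraulic gradient: i = |Δh| / L = 1.91 / 1772.8 = 0.00108.
Flow is from higher to lower head: from BH-9 toward BH-15, i.e. toward the west.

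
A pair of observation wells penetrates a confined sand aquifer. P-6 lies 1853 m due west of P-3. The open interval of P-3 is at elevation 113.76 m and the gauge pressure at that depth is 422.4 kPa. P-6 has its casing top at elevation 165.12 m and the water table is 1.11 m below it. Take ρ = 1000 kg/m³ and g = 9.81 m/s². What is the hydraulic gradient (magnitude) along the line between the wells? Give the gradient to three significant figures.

i ≈ 0.00388

Pressure head at P-3: ψ = P/(ρg) = 422.4×1000 / (1000 × 9.81) = 43.06 m.
Total head at P-3: h = z + ψ = 113.76 + 43.06 = 156.82 m.
Total head at P-6: h = 165.12 − 1.11 = 164.01 m.
Head difference: h(P-3) − h(P-6) = 156.82 − 164.01 = -7.19 m.
Hydraulic gradient: i = |Δh| / L = 7.19 / 1853 = 0.00388.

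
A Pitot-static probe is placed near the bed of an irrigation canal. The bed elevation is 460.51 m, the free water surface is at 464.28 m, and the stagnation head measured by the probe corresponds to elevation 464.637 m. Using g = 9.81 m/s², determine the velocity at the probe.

Near the bed, under hydrostatic conditions, the piezometric head (z + ψ) equals the free-surface elevation, 464.28 m.
Velocity head = total − piezometric = 464.637 − 464.28 = 0.357 m.
v = √(2g·h_v) = √(2 × 9.81 × 0.357) = 2.65 m/s.

v ≈ 2.65 m/s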